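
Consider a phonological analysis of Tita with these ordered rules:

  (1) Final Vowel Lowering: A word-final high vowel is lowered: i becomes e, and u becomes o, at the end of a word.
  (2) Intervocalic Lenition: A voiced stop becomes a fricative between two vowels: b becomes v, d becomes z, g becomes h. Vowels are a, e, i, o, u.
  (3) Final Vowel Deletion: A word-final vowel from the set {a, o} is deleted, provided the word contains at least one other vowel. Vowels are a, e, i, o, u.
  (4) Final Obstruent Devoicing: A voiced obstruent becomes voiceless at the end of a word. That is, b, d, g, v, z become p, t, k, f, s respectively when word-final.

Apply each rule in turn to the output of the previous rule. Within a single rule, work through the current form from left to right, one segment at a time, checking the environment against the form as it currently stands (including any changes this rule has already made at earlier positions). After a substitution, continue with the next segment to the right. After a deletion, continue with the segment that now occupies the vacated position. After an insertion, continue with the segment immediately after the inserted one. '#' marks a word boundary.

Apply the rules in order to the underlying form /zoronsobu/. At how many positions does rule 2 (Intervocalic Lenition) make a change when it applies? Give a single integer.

(1) Final Vowel Lowering: [zoronsobu] → [zoronsobo]
(2) Intervocalic Lenition: [zoronsobo] → [zoronsovo]
(3) Final Vowel Deletion: [zoronsovo] → [zoronsov]
(4) Final Obstruent Devoicing: [zoronsov] → [zoronsof]
Rule 2 changed 1 position(s).

1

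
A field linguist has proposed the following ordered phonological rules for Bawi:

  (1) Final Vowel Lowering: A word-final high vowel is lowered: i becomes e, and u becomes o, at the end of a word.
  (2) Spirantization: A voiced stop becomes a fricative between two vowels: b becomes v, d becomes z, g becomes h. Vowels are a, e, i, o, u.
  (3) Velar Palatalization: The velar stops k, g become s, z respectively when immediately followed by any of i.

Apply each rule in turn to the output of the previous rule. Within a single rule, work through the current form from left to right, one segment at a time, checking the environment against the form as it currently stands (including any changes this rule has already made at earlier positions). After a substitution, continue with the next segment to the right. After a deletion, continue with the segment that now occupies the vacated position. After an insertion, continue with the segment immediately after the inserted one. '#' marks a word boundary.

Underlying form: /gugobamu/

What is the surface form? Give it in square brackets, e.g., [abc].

[guhovamo]

(1) Final Vowel Lowering: [gugobamu] → [gugobamo]
(2) Spirantization: [gugobamo] → [guhovamo]
(3) Velar Palatalization: no change — [guhovamo]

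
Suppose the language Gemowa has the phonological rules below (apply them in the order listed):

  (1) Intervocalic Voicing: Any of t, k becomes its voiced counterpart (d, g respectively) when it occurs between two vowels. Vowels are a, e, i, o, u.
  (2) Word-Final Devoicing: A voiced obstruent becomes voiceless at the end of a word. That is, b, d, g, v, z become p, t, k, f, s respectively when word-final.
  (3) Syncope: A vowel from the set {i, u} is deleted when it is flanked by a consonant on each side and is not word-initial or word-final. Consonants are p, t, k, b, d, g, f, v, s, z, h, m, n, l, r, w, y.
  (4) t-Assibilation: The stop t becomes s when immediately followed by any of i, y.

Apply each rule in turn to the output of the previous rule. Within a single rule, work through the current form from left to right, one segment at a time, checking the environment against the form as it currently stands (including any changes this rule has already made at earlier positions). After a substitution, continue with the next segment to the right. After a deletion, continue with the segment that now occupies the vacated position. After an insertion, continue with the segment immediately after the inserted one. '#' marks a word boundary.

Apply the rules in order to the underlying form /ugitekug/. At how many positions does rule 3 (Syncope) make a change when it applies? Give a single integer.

2

(1) Intervocalic Voicing: [ugitekug] → [ugidegug]
(2) Word-Final Devoicing: [ugidegug] → [ugideguk]
(3) Syncope: [ugideguk] → [ugdegk]
(4) t-Assibilation: no change — [ugdegk]
Rule 3 changed 2 position(s).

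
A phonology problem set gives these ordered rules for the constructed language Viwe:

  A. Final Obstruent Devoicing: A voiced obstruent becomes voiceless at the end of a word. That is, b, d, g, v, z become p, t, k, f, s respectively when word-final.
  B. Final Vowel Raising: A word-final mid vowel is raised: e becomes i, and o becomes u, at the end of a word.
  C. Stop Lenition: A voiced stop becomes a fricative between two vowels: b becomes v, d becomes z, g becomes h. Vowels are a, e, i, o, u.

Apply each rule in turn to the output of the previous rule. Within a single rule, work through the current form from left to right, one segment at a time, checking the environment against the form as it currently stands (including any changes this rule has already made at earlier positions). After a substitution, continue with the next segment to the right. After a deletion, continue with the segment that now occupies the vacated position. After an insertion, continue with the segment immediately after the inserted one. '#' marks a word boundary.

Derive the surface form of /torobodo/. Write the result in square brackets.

A Final Obstruent Devoicing: no change — [torobodo]
B Final Vowel Raising: [torobodo] → [torobodu]
C Stop Lenition: [torobodu] → [torovozu]

[torovozu]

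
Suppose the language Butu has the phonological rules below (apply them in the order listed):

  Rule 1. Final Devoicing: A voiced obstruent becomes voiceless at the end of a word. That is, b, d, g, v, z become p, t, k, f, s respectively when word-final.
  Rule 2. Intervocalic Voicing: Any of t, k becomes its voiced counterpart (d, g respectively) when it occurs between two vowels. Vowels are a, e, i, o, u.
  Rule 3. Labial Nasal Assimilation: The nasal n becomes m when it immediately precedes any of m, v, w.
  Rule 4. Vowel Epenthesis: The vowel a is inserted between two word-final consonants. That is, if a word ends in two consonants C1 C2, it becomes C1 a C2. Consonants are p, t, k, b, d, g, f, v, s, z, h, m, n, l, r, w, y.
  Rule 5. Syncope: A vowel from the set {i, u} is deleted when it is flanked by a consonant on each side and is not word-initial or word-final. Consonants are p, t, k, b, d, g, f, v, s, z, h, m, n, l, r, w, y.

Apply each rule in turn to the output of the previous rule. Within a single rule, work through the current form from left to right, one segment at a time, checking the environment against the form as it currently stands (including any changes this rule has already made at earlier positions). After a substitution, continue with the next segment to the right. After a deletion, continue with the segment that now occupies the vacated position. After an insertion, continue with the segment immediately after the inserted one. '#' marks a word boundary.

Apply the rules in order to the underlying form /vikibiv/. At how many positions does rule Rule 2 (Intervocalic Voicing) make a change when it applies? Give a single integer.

1

Rule 1 Final Devoicing: [vikibiv] → [vikibif]
Rule 2 Intervocalic Voicing: [vikibif] → [vigibif]
Rule 3 Labial Nasal Assimilation: no change — [vigibif]
Rule 4 Vowel Epenthesis: no change — [vigibif]
Rule 5 Syncope: [vigibif] → [vgbf]
Rule Rule 2 changed 1 position(s).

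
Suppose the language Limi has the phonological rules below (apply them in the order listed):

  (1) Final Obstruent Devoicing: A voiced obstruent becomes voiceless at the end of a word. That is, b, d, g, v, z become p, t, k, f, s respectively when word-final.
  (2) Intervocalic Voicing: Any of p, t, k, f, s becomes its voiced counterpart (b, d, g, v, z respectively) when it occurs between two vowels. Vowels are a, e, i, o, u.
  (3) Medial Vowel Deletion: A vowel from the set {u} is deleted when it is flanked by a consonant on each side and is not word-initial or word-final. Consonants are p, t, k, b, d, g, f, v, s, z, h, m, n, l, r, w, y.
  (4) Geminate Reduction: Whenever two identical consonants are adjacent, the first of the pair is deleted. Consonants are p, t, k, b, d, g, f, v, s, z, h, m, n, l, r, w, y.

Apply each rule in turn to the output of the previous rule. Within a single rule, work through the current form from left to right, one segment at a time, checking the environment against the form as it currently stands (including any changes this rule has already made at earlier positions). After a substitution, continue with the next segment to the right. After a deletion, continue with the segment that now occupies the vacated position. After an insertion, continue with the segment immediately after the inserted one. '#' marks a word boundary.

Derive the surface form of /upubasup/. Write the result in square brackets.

[ubazp]

(1) Final Obstruent Devoicing: no change — [upubasup]
(2) Intervocalic Voicing: [upubasup] → [ububazup]
(3) Medial Vowel Deletion: [ububazup] → [ubbazp]
(4) Geminate Reduction: [ubbazp] → [ubazp]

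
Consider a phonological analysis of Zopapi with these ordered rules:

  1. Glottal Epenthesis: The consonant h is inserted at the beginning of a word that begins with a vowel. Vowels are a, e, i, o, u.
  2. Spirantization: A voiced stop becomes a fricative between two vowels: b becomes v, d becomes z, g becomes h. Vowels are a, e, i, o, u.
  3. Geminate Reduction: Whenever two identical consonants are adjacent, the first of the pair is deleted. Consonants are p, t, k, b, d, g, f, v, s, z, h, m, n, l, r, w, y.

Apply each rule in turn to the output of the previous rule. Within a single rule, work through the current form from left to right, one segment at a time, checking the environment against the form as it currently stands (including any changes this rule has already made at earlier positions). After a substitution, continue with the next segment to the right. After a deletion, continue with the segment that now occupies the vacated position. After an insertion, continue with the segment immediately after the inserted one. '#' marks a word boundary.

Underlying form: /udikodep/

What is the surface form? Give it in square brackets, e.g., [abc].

[huzikozep]

1 Glottal Epenthesis: [udikodep] → [hudikodep]
2 Spirantization: [hudikodep] → [huzikozep]
3 Geminate Reduction: no change — [huzikozep]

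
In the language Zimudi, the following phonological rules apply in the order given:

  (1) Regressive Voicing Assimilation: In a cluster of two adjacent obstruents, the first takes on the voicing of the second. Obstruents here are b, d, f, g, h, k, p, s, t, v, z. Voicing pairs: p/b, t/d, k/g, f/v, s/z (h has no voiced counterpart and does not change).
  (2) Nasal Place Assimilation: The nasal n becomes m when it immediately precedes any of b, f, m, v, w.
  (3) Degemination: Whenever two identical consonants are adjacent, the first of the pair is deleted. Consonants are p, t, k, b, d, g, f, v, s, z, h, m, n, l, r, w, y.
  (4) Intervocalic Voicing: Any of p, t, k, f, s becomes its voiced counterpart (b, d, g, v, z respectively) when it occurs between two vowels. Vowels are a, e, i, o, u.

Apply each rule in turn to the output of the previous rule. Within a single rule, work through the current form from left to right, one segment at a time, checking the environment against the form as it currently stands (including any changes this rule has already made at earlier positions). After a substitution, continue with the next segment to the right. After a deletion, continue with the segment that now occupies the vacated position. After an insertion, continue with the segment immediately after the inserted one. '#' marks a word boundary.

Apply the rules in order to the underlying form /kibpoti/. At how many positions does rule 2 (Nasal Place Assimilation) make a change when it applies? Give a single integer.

0

(1) Regressive Voicing Assimilation: [kibpoti] → [kippoti]
(2) Nasal Place Assimilation: no change — [kippoti]
(3) Degemination: [kippoti] → [kipoti]
(4) Intervocalic Voicing: [kipoti] → [kibodi]
Rule 2 changed 0 position(s).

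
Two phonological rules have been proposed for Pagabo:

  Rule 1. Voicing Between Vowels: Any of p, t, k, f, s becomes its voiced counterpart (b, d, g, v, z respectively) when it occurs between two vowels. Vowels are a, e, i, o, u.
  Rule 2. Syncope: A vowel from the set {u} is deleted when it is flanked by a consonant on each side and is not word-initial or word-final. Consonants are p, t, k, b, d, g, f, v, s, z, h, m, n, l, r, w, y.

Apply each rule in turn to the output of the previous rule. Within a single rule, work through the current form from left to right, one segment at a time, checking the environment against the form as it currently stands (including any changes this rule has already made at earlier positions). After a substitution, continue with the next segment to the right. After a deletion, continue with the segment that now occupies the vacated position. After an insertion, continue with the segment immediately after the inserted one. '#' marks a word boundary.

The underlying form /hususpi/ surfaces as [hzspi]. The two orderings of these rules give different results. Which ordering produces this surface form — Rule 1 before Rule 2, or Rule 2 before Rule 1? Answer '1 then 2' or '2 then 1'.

1 then 2

Order 1 then 2:
  1 Voicing Between Vowels: [hususpi] → [huzuspi]
  2 Syncope: [huzuspi] → [hzspi]
  result: [hzspi]
Order 2 then 1:
  2 Syncope: [hususpi] → [hsspi]
  1 Voicing Between Vowels: no change — [hsspi]
  result: [hsspi]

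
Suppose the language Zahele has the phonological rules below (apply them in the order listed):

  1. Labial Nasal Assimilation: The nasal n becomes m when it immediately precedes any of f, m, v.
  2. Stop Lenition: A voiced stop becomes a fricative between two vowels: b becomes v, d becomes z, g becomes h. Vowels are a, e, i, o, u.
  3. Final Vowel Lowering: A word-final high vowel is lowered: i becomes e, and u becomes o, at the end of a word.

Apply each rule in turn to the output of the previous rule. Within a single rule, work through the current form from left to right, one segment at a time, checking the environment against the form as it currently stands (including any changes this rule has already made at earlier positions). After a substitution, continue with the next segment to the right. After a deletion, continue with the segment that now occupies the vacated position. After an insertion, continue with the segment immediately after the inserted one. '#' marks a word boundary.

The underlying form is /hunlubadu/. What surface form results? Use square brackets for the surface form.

[hunluvazo]

1 Labial Nasal Assimilation: no change — [hunlubadu]
2 Stop Lenition: [hunlubadu] → [hunluvazu]
3 Final Vowel Lowering: [hunluvazu] → [hunluvazo]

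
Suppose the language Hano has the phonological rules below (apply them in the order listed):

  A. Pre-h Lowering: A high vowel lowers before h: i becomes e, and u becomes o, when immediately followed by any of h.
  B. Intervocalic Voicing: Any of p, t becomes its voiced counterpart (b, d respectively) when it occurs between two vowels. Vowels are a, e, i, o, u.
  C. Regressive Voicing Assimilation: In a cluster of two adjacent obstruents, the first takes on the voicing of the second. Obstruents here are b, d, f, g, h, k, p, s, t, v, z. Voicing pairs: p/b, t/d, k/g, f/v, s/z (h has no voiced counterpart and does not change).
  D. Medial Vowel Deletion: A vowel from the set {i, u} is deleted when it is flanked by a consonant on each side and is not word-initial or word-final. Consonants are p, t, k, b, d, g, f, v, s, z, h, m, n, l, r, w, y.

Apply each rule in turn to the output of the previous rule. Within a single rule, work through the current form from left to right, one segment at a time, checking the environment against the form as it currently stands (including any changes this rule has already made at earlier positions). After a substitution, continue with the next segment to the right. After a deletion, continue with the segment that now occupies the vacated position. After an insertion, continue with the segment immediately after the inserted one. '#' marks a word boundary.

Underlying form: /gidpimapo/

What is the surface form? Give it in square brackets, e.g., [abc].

A Pre-h Lowering: no change — [gidpimapo]
B Intervocalic Voicing: [gidpimapo] → [gidpimabo]
C Regressive Voicing Assimilation: [gidpimabo] → [gitpimabo]
D Medial Vowel Deletion: [gitpimabo] → [gtpmabo]

[gtpmabo]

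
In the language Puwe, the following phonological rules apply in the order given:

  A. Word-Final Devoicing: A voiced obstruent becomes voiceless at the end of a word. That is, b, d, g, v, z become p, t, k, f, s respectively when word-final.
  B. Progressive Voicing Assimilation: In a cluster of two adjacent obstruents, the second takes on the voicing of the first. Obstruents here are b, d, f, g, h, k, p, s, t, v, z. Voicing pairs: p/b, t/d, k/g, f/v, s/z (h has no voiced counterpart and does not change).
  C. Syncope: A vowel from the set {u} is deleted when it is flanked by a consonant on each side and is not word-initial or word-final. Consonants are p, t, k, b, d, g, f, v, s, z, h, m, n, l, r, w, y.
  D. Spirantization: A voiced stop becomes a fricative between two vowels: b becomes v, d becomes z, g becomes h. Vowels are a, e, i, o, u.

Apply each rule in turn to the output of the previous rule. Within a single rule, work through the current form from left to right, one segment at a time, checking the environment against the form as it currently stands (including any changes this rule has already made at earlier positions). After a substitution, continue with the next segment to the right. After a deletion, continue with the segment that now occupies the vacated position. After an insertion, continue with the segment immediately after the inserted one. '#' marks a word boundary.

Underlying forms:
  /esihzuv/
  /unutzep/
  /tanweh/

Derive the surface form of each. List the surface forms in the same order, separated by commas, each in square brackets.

/esihzuv/:
  A Word-Final Devoicing: [esihzuv] → [esihzuf]
  B Progressive Voicing Assimilation: [esihzuf] → [esihsuf]
  C Syncope: [esihsuf] → [esihsf]
  D Spirantization: no change — [esihsf]
/unutzep/:
  A Word-Final Devoicing: no change — [unutzep]
  B Progressive Voicing Assimilation: [unutzep] → [unutsep]
  C Syncope: [unutsep] → [untsep]
  D Spirantization: no change — [untsep]
/tanweh/:
  A Word-Final Devoicing: no change — [tanweh]
  B Progressive Voicing Assimilation: no change — [tanweh]
  C Syncope: no change — [tanweh]
  D Spirantization: no change — [tanweh]

[esihsf], [untsep], [tanweh]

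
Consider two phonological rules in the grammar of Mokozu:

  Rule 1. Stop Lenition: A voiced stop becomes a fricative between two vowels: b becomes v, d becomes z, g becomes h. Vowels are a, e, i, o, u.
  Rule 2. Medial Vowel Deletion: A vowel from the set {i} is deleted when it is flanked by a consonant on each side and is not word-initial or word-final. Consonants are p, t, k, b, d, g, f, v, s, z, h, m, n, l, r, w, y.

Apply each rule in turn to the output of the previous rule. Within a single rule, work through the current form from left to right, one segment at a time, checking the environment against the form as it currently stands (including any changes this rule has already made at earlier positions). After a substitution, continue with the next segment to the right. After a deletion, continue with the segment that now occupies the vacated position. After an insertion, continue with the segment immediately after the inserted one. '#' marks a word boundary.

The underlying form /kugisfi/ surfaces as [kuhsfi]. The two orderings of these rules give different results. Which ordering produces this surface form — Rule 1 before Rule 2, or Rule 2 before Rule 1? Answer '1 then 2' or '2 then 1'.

Order 1 then 2:
  1 Stop Lenition: [kugisfi] → [kuhisfi]
  2 Medial Vowel Deletion: [kuhisfi] → [kuhsfi]
  result: [kuhsfi]
Order 2 then 1:
  2 Medial Vowel Deletion: [kugisfi] → [kugsfi]
  1 Stop Lenition: no change — [kugsfi]
  result: [kugsfi]

1 then 2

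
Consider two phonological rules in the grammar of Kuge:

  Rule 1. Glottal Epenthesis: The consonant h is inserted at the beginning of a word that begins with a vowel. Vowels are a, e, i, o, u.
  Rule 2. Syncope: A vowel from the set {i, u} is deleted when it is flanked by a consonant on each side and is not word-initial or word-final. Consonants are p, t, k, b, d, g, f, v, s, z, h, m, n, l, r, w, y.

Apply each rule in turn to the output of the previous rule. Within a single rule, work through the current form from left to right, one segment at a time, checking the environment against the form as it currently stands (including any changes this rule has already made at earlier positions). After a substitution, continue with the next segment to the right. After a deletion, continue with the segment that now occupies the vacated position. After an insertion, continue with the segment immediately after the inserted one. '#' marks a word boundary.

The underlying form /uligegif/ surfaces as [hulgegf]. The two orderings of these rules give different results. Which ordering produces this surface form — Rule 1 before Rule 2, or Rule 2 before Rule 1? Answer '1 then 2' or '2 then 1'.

Order 1 then 2:
  1 Glottal Epenthesis: [uligegif] → [huligegif]
  2 Syncope: [huligegif] → [hlgegf]
  result: [hlgegf]
Order 2 then 1:
  2 Syncope: [uligegif] → [ulgegf]
  1 Glottal Epenthesis: [ulgegf] → [hulgegf]
  result: [hulgegf]

2 then 1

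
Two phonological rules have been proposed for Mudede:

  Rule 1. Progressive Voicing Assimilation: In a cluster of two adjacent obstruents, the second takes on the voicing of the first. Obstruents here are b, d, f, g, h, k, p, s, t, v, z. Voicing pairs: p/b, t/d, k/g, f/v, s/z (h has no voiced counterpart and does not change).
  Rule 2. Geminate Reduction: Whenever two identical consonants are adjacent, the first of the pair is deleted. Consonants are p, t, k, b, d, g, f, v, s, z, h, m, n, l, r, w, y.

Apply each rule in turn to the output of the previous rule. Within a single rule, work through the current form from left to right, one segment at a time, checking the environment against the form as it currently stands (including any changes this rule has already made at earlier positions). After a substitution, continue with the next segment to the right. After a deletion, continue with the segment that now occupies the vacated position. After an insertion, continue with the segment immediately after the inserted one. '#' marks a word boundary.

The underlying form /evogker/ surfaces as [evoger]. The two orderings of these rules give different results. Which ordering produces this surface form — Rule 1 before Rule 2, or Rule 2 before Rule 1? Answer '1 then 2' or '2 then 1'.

1 then 2

Order 1 then 2:
  1 Progressive Voicing Assimilation: [evogker] → [evogger]
  2 Geminate Reduction: [evogger] → [evoger]
  result: [evoger]
Order 2 then 1:
  2 Geminate Reduction: no change — [evogker]
  1 Progressive Voicing Assimilation: [evogker] → [evogger]
  result: [evogger]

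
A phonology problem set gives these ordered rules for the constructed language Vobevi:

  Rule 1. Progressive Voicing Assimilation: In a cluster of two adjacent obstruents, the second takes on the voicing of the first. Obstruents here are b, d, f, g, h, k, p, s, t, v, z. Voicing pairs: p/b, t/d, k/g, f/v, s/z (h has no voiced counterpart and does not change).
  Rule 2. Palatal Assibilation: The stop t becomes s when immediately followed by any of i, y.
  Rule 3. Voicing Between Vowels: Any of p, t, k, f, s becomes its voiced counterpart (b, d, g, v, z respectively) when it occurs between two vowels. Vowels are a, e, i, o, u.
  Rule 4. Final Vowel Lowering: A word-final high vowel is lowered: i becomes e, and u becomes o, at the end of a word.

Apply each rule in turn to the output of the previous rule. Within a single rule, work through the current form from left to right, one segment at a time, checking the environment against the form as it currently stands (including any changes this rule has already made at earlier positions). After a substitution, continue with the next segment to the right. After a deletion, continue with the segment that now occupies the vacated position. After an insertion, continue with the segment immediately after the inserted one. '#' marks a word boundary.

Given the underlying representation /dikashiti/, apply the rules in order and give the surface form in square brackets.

Rule 1 Progressive Voicing Assimilation: no change — [dikashiti]
Rule 2 Palatal Assibilation: [dikashiti] → [dikashisi]
Rule 3 Voicing Between Vowels: [dikashisi] → [digashizi]
Rule 4 Final Vowel Lowering: [digashizi] → [digashize]

[digashize]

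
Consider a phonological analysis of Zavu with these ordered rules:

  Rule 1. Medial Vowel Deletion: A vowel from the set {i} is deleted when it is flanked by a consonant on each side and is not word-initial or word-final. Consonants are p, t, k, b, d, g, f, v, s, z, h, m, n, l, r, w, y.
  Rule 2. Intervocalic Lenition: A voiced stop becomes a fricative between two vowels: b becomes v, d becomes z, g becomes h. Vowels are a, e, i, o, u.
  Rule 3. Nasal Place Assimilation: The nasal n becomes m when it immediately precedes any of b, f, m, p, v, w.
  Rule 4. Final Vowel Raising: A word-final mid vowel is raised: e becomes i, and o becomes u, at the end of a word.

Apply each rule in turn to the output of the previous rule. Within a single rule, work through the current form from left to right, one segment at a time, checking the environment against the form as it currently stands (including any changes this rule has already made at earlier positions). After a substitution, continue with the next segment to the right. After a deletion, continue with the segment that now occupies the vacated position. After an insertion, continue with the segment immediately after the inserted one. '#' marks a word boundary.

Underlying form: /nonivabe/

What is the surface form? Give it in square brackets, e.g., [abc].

[nomvavi]

Rule 1 Medial Vowel Deletion: [nonivabe] → [nonvabe]
Rule 2 Intervocalic Lenition: [nonvabe] → [nonvave]
Rule 3 Nasal Place Assimilation: [nonvave] → [nomvave]
Rule 4 Final Vowel Raising: [nomvave] → [nomvavi]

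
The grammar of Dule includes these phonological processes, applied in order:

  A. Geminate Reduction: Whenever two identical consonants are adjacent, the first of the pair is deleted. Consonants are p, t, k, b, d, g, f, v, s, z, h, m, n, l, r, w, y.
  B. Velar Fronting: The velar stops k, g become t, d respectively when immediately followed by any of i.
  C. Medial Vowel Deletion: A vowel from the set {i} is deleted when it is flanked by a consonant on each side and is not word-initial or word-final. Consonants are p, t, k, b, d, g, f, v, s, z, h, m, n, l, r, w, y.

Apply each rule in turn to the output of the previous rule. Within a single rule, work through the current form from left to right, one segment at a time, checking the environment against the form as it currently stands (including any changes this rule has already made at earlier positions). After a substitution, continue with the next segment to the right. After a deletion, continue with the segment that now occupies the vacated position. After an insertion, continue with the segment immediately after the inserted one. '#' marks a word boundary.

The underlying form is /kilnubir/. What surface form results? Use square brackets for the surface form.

[tlnubr]

A Geminate Reduction: no change — [kilnubir]
B Velar Fronting: [kilnubir] → [tilnubir]
C Medial Vowel Deletion: [tilnubir] → [tlnubr]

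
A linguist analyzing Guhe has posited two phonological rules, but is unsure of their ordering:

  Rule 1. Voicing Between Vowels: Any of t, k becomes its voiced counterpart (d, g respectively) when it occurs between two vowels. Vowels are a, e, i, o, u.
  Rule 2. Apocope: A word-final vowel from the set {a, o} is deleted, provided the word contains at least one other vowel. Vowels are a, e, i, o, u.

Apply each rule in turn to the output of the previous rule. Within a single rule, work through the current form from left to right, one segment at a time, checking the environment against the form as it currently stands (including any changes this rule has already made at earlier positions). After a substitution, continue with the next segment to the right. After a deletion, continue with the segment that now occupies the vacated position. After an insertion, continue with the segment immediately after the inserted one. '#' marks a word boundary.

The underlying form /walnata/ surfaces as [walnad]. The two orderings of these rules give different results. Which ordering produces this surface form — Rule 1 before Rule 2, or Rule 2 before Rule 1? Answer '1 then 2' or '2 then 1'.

Order 1 then 2:
  1 Voicing Between Vowels: [walnata] → [walnada]
  2 Apocope: [walnada] → [walnad]
  result: [walnad]
Order 2 then 1:
  2 Apocope: [walnata] → [walnat]
  1 Voicing Between Vowels: no change — [walnat]
  result: [walnat]

1 then 2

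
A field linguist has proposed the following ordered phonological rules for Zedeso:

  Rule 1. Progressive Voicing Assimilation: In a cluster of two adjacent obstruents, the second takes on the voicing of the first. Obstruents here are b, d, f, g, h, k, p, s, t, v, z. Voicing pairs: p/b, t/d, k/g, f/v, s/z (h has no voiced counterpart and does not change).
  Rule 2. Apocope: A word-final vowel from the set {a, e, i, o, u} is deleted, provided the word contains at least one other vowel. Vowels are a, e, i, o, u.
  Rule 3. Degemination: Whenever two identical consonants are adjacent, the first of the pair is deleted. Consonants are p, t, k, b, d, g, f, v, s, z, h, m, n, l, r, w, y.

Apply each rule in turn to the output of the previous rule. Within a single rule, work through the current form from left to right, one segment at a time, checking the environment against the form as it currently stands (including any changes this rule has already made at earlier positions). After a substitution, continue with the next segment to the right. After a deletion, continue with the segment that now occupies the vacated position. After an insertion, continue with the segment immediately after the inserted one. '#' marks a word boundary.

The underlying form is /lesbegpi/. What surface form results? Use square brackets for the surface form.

Rule 1 Progressive Voicing Assimilation: [lesbegpi] → [lespegbi]
Rule 2 Apocope: [lespegbi] → [lespegb]
Rule 3 Degemination: no change — [lespegb]

[lespegb]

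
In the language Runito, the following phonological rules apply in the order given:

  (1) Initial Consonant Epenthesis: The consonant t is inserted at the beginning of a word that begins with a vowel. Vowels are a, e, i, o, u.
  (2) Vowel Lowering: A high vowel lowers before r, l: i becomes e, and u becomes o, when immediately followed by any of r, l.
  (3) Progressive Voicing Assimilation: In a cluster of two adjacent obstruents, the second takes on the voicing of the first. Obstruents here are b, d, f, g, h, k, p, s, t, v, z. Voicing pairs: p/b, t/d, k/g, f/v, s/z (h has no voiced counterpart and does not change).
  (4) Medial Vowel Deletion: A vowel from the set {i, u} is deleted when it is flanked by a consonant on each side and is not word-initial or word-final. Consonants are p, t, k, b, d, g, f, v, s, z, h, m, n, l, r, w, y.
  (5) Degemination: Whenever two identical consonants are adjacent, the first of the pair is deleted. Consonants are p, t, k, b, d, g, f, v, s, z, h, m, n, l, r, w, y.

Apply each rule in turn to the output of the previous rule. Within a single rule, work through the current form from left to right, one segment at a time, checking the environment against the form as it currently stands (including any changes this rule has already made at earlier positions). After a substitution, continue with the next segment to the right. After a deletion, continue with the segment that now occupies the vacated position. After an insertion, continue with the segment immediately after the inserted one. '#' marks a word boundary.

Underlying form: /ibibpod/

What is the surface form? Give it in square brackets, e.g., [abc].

(1) Initial Consonant Epenthesis: [ibibpod] → [tibibpod]
(2) Vowel Lowering: no change — [tibibpod]
(3) Progressive Voicing Assimilation: [tibibpod] → [tibibbod]
(4) Medial Vowel Deletion: [tibibbod] → [tbbbod]
(5) Degemination: [tbbbod] → [tbod]

[tbod]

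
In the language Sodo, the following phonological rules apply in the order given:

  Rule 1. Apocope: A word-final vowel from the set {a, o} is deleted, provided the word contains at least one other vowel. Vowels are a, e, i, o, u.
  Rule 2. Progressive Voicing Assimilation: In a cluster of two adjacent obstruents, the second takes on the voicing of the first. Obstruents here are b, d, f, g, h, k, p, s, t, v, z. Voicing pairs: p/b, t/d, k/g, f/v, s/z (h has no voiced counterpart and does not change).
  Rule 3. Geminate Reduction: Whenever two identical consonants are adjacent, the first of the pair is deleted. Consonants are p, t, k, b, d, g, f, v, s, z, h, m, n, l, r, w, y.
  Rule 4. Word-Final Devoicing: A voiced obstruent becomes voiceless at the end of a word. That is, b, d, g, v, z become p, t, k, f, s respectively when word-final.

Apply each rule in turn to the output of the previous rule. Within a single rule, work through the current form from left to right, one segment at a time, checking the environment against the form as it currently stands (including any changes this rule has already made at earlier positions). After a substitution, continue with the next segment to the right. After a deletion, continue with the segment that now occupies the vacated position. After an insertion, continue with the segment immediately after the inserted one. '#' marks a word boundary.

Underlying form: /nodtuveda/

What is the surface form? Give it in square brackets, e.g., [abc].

Rule 1 Apocope: [nodtuveda] → [nodtuved]
Rule 2 Progressive Voicing Assimilation: [nodtuved] → [nodduved]
Rule 3 Geminate Reduction: [nodduved] → [noduved]
Rule 4 Word-Final Devoicing: [noduved] → [noduvet]

[noduvet]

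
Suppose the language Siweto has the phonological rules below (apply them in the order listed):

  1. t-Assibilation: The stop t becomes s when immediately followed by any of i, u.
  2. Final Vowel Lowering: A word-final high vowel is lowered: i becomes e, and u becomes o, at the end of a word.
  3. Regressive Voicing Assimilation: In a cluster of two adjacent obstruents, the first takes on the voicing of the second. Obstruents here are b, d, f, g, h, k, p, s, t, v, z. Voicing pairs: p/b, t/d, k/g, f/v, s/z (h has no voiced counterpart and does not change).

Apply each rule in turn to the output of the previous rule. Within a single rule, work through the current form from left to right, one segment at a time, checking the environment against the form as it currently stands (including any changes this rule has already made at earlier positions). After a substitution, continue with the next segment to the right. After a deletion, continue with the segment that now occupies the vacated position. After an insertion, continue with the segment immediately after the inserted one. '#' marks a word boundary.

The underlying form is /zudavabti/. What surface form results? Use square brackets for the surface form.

[zudavapse]

1 t-Assibilation: [zudavabti] → [zudavabsi]
2 Final Vowel Lowering: [zudavabsi] → [zudavabse]
3 Regressive Voicing Assimilation: [zudavabse] → [zudavapse]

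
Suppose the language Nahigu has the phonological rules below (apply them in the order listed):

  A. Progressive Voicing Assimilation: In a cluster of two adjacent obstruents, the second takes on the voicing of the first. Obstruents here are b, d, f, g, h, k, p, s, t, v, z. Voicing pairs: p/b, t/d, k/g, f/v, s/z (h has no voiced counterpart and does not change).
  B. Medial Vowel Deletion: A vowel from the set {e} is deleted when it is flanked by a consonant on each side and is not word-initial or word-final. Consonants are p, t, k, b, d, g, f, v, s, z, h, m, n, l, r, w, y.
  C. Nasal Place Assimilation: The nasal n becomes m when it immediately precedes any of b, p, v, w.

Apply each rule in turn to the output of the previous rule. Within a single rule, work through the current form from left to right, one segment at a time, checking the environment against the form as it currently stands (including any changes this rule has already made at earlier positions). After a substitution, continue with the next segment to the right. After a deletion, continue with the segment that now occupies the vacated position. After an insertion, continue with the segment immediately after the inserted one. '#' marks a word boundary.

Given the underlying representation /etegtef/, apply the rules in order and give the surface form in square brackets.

[etgdf]

A Progressive Voicing Assimilation: [etegtef] → [etegdef]
B Medial Vowel Deletion: [etegdef] → [etgdf]
C Nasal Place Assimilation: no change — [etgdf]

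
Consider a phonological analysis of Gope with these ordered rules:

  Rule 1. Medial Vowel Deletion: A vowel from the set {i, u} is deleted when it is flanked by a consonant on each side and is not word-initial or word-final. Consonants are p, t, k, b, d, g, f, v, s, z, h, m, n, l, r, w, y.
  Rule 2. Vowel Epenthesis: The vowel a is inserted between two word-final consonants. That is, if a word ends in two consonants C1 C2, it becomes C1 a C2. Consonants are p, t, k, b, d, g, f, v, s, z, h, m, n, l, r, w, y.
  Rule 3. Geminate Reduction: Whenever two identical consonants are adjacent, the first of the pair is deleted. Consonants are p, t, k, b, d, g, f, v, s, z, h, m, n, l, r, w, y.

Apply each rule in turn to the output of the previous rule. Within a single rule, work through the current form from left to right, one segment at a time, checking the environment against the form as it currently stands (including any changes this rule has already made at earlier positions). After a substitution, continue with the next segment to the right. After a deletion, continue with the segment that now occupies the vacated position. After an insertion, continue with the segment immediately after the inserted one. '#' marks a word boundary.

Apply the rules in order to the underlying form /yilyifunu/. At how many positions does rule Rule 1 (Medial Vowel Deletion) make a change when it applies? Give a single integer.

3

Rule 1 Medial Vowel Deletion: [yilyifunu] → [ylyfnu]
Rule 2 Vowel Epenthesis: no change — [ylyfnu]
Rule 3 Geminate Reduction: no change — [ylyfnu]
Rule Rule 1 changed 3 position(s).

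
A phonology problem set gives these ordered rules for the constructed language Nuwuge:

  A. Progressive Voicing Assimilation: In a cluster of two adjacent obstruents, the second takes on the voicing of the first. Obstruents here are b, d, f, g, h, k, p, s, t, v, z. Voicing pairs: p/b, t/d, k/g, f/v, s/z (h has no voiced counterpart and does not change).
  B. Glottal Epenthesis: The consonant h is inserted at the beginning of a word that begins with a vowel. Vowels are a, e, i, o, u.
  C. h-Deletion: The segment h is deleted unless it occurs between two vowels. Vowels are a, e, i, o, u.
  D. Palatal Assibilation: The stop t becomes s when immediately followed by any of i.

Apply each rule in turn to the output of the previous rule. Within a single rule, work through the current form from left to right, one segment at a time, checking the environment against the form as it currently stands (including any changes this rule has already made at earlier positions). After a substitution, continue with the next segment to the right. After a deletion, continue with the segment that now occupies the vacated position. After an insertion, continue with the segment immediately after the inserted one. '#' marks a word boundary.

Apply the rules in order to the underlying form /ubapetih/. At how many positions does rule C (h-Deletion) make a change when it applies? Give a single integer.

2

A Progressive Voicing Assimilation: no change — [ubapetih]
B Glottal Epenthesis: [ubapetih] → [hubapetih]
C h-Deletion: [hubapetih] → [ubapeti]
D Palatal Assibilation: [ubapeti] → [ubapesi]
Rule C changed 2 position(s).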